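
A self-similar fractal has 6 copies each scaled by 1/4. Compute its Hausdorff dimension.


For a self-similar set with N copies scaled by 1/r:
dim_H = log(N)/log(r) = log(6)/log(4)
= 1.791759/1.386294
= 1.292481


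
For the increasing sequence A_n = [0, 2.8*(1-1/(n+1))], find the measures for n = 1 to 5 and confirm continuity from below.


By continuity of measure from below: if A_n increases to A, then m(A_n) -> m(A).
Here A = [0, 2.8], so m(A) = 2.8
Step 1: a_1 = 2.8*(1 - 1/2) = 1.4, m(A_1) = 1.4
Step 2: a_2 = 2.8*(1 - 1/3) = 1.8667, m(A_2) = 1.8667
Step 3: a_3 = 2.8*(1 - 1/4) = 2.1, m(A_3) = 2.1
Step 4: a_4 = 2.8*(1 - 1/5) = 2.24, m(A_4) = 2.24
Step 5: a_5 = 2.8*(1 - 1/6) = 2.3333, m(A_5) = 2.3333
Limit: m(A_n) -> m([0,2.8]) = 2.8


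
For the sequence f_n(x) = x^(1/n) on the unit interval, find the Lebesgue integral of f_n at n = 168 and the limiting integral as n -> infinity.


At n = 168: f_168(x) = x^(1/168).
Step 1: integral(x^(1/168), 0, 1) = [x^(1/168+1) / (1/168+1)] from 0 to 1
     = 1 / (1/168 + 1) = 1 / ((168+1)/168) = 168/(168+1)
     = 168/169 = 0.994083
Step 2: As n -> infinity, f_n(x) = x^(1/n) -> 1 for x in (0,1], and f_n is increasing in n.
By MCT, lim_n integral(f_n) = integral(lim_n f_n) = integral(1, 0, 1) = 1.
Step 3: Verify convergence: 168/169 = 0.994083 -> 1


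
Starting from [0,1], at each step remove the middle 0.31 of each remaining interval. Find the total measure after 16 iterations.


Step 1: At each step, fraction remaining = 1 - 0.31 = 0.69
Step 2: After 16 steps, measure = (0.69)^16
Result = 0.00264


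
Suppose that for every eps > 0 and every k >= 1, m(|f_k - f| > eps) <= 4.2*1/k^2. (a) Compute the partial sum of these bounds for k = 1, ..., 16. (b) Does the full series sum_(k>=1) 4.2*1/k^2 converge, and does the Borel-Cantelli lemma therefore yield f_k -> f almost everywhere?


Step 1: List the terms 4.2*1/k^2 for k = 1 to 16:
  k=1: 4.2
  k=2: 1.05
  k=3: 0.466667
  k=4: 0.2625
  k=5: 0.168
  k=6: 0.116667
  k=7: 0.085714
  k=8: 0.065625
  k=9: 0.051852
  k=10: 0.042
  k=11: 0.034711
  k=12: 0.029167
  k=13: 0.024852
  k=14: 0.021429
  k=15: 0.018667
  k=16: 0.016406
Step 2: Partial sum = 4.2 + 1.05 + 0.466667 + 0.2625 + 0.168 + 0.116667 + 0.085714 + 0.065625 + 0.051852 + 0.042 + 0.034711 + 0.029167 + 0.024852 + 0.021429 + 0.018667 + 0.016406
     = 6.654255
Step 3: The full series sum_(k>=1) 4.2*1/k^2 converges (p-series with p = 2 > 1; a constant multiple of a convergent series converges).
Step 4: Fix eps > 0. Since sum_k m(|f_k - f| > eps) < infinity, the Borel-Cantelli lemma gives
        m(limsup_k {|f_k - f| > eps}) = 0, i.e. for a.e. x, |f_k(x) - f(x)| <= eps for all large k.
        Applying this with eps = 1/j for j = 1, 2, ... and intersecting the countably many full-measure sets,
        for a.e. x we get limsup_k |f_k(x) - f(x)| <= 1/j for every j, hence f_k -> f almost everywhere.
Conclusion: series converges; Borel-Cantelli yields f_k -> f a.e.


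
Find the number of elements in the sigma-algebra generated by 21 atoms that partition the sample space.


Each element of the sigma-algebra is a union of some subset of the 21 atoms.
The number of such subsets is 2^21 = 2097152.


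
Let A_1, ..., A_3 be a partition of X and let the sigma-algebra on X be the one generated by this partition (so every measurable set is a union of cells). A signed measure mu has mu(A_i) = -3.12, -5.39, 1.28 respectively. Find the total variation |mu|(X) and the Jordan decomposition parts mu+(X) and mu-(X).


Step 1: Every measurable set is a union of atoms (the cells / points), so a Hahn decomposition is
  obtained by grouping atoms by sign: P = union of atoms with mu > 0, N = union of the remaining atoms.
  Atoms in P (indices): 3;  atoms in N (indices): 1, 2
  Positive values: 1.28
  Negative values: -3.12, -5.39
Step 2: mu+(X) = mu(P) = sum of positive atom values = 1.28
Step 3: mu-(X) = -mu(N) = sum of |negative atom values| = 8.51
Step 4: |mu|(X) = mu+(X) + mu-(X) = 1.28 + 8.51 = 9.79


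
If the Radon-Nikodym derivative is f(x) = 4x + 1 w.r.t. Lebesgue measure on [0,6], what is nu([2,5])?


nu(A) = integral_A (dnu/dmu) dmu = integral_2^5 (4x + 1) dx
Step 1: Antiderivative F(x) = (4/2)x^2 + 1x
Step 2: F(5) = (4/2)*5^2 + 1*5 = 50 + 5 = 55
Step 3: F(2) = (4/2)*2^2 + 1*2 = 8 + 2 = 10
Step 4: nu([2,5]) = F(5) - F(2) = 55 - 10 = 45


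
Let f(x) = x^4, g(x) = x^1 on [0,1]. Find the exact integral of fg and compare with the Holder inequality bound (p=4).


Step 1: Exact integral of f*g = integral(x^5, 0, 1) = 1/6
     = 0.166667
Step 2: Holder bound with p=4, q=1.333333:
  ||f||_p = (integral x^16 dx)^(1/4) = (1/17)^(1/4) = 0.492479
  ||g||_q = (integral x^1.333333 dx)^(1/1.333333) = (1/2.333333)^(1/1.333333) = 0.529685
Step 3: Holder bound = ||f||_p * ||g||_q = 0.492479 * 0.529685 = 0.260859
Verification: 0.166667 <= 0.260859 (Holder holds)


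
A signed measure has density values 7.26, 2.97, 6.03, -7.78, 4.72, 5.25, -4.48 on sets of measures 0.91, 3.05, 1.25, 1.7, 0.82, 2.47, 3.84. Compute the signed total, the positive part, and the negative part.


Step 1: Compute signed measure on each set:
  Set 1: 7.26 * 0.91 = 6.6066
  Set 2: 2.97 * 3.05 = 9.0585
  Set 3: 6.03 * 1.25 = 7.5375
  Set 4: -7.78 * 1.7 = -13.226
  Set 5: 4.72 * 0.82 = 3.8704
  Set 6: 5.25 * 2.47 = 12.9675
  Set 7: -4.48 * 3.84 = -17.2032
Step 2: Total signed measure = (6.6066) + (9.0585) + (7.5375) + (-13.226) + (3.8704) + (12.9675) + (-17.2032)
     = 9.6113
Step 3: Positive part mu+(X) = sum of positive contributions = 40.0405
Step 4: Negative part mu-(X) = |sum of negative contributions| = 30.4292


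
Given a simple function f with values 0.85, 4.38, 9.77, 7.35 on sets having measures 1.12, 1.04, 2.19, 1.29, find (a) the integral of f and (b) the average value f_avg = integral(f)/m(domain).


Step 1: Integral = sum(value_i * measure_i)
= 0.85*1.12 + 4.38*1.04 + 9.77*2.19 + 7.35*1.29
= 0.952 + 4.5552 + 21.3963 + 9.4815
= 36.385
Step 2: Total measure of domain = 1.12 + 1.04 + 2.19 + 1.29 = 5.64
Step 3: Average value = 36.385 / 5.64 = 6.451241


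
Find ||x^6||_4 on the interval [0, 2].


Step 1: ||f||_4 = (integral_0^2 |x^6|^4 dx)^(1/4)
     = (integral_0^2 x^24 dx)^(1/4)
Step 2: integral_0^2 x^24 dx = [x^25/(25)] from 0 to 2 = 2^25/25
     = 33554432/25 = 1.342177e+06
Step 3: ||f||_4 = (1.342177e+06)^(1/4) = 34.037094


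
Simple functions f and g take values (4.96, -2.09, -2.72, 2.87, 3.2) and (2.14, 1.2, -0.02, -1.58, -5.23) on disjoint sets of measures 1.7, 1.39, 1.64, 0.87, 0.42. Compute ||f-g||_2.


Step 1: Compute differences f_i - g_i:
  4.96 - 2.14 = 2.82
  -2.09 - 1.2 = -3.29
  -2.72 - -0.02 = -2.7
  2.87 - -1.58 = 4.45
  3.2 - -5.23 = 8.43
Step 2: Compute |diff|^2 * measure for each set:
  |2.82|^2 * 1.7 = 7.9524 * 1.7 = 13.51908
  |-3.29|^2 * 1.39 = 10.8241 * 1.39 = 15.045499
  |-2.7|^2 * 1.64 = 7.29 * 1.64 = 11.9556
  |4.45|^2 * 0.87 = 19.8025 * 0.87 = 17.228175
  |8.43|^2 * 0.42 = 71.0649 * 0.42 = 29.847258
Step 3: Sum = 87.595612
Step 4: ||f-g||_2 = (87.595612)^(1/2) = 9.359253


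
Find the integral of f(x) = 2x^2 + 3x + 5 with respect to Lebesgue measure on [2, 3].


The Lebesgue integral of a Riemann-integrable function agrees with the Riemann integral.
Antiderivative F(x) = (2/3)x^3 + (3/2)x^2 + 5x
F(3) = (2/3)*3^3 + (3/2)*3^2 + 5*3
     = (2/3)*27 + (3/2)*9 + 5*3
     = 18 + 13.5 + 15
     = 46.5
F(2) = 21.333333
Integral = F(3) - F(2) = 46.5 - 21.333333 = 25.166667


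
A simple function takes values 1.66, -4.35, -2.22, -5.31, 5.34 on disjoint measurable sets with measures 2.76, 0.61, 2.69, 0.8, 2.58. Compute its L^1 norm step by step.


Step 1: Compute |f_i|^1 for each value:
  |1.66|^1 = 1.66
  |-4.35|^1 = 4.35
  |-2.22|^1 = 2.22
  |-5.31|^1 = 5.31
  |5.34|^1 = 5.34
Step 2: Multiply by measures and sum:
  1.66 * 2.76 = 4.5816
  4.35 * 0.61 = 2.6535
  2.22 * 2.69 = 5.9718
  5.31 * 0.8 = 4.248
  5.34 * 2.58 = 13.7772
Sum = 4.5816 + 2.6535 + 5.9718 + 4.248 + 13.7772 = 31.2321
Step 3: Take the p-th root:
||f||_1 = (31.2321)^(1/1) = 31.2321


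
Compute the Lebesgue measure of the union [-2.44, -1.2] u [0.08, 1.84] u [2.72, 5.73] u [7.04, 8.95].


For pairwise disjoint intervals, m(union) = sum of lengths.
= (-1.2 - -2.44) + (1.84 - 0.08) + (5.73 - 2.72) + (8.95 - 7.04)
= 1.24 + 1.76 + 3.01 + 1.91
= 7.92


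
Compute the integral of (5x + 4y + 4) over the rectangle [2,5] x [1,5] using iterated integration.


By Fubini, integrate in x first, then y.
Step 1: Fix y, integrate over x in [2,5]:
  integral(5x + 4y + 4, x=2..5)
  = 5*(5^2 - 2^2)/2 + (4y + 4)*(5 - 2)
  = 52.5 + (4y + 4)*3
  = 52.5 + 12y + 12
  = 64.5 + 12y
Step 2: Integrate over y in [1,5]:
  integral(64.5 + 12y, y=1..5)
  = 64.5*4 + 12*(5^2 - 1^2)/2
  = 258 + 144
  = 402


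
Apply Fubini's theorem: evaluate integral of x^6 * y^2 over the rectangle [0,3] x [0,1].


By Fubini's theorem, the double integral factors as a product of single integrals:
Step 1: integral_0^3 x^6 dx = [x^7/7] from 0 to 3
     = 3^7/7 = 312.428571
Step 2: integral_0^1 y^2 dy = [y^3/3] from 0 to 1
     = 1^3/3 = 0.333333
Step 3: Double integral = 312.428571 * 0.333333 = 104.142857


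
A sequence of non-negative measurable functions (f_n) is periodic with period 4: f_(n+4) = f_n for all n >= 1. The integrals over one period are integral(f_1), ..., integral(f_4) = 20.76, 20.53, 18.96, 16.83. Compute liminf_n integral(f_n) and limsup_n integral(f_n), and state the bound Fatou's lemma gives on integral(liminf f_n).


The sequence (integral(f_n)) is periodic with period 4, repeating the values 20.76, 20.53, 18.96, 16.83 indefinitely.
Step 1: For a periodic sequence, every tail (a_m, a_(m+1), ...) contains all 4 period values infinitely often.
Step 2: Hence inf of every tail = min of the period values = min(20.76, 20.53, 18.96, 16.83) = 16.83.
        liminf_n integral(f_n) = sup over m of (inf of tail from m) = 16.83.
Step 3: Similarly sup of every tail = max of the period values = 20.76.
        limsup_n integral(f_n) = 20.76.
Step 4: Fatou's lemma: integral(liminf_n f_n) <= liminf_n integral(f_n) = 16.83.
        So the integral of the pointwise liminf is at most 16.83.


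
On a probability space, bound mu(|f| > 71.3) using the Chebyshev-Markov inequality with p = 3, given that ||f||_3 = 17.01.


Chebyshev/Markov inequality: mu(|f| > eps) <= (||f||_p / eps)^p
Step 1: ||f||_3 / eps = 17.01 / 71.3 = 0.238569
Step 2: Raise to power p = 3:
  (0.238569)^3 = 0.013578
Step 3: Therefore mu(|f| > 71.3) <= 0.013578


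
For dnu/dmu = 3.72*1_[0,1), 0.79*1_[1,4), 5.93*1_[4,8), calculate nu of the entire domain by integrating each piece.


Integrate each piece of the Radon-Nikodym derivative:
Step 1: integral_0^1 3.72 dx = 3.72*(1-0) = 3.72*1 = 3.72
Step 2: integral_1^4 0.79 dx = 0.79*(4-1) = 0.79*3 = 2.37
Step 3: integral_4^8 5.93 dx = 5.93*(8-4) = 5.93*4 = 23.72
Total: 3.72 + 2.37 + 23.72 = 29.81


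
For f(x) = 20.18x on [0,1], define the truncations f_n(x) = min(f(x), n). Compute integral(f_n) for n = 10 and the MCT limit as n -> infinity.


f(x) = 20.18x on [0,1]; f_n(x) = min(20.18x, n). At n = 10:
Step 1: f(x) reaches 10 at x = 10/20.18 = 0.49554
Step 2: integral(f_10) = integral(20.18x, 0, 0.49554) + integral(10, 0.49554, 1)
       = 20.18*0.49554^2/2 + 10*(1 - 0.49554)
       = 2.477701 + 5.044599
       = 7.522299
Step 3: As n -> infinity, f_n increases to f, so by MCT integral(f_n) -> integral(f) = 20.18/2 = 10.09.
Convergence: integral(f_10) = 7.522299 -> 10.09 as n -> infinity


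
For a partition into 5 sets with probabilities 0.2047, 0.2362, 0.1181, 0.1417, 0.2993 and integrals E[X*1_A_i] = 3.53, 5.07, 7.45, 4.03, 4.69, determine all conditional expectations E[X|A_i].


For each cell A_i: E[X|A_i] = E[X*1_A_i] / P(A_i)
Step 1: E[X|A_1] = 3.53 / 0.2047 = 17.244748
Step 2: E[X|A_2] = 5.07 / 0.2362 = 21.46486
Step 3: E[X|A_3] = 7.45 / 0.1181 = 63.082134
Step 4: E[X|A_4] = 4.03 / 0.1417 = 28.440367
Step 5: E[X|A_5] = 4.69 / 0.2993 = 15.669896
Verification: E[X] = sum E[X*1_A_i] = 3.53 + 5.07 + 7.45 + 4.03 + 4.69 = 24.77


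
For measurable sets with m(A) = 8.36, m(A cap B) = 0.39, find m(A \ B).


m(A \ B) = m(A) - m(A n B)
= 8.36 - 0.39
= 7.97


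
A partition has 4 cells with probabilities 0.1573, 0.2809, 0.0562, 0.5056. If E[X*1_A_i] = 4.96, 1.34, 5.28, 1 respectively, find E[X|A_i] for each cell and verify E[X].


For each cell A_i: E[X|A_i] = E[X*1_A_i] / P(A_i)
Step 1: E[X|A_1] = 4.96 / 0.1573 = 31.532104
Step 2: E[X|A_2] = 1.34 / 0.2809 = 4.770381
Step 3: E[X|A_3] = 5.28 / 0.0562 = 93.950178
Step 4: E[X|A_4] = 1 / 0.5056 = 1.977848
Verification: E[X] = sum E[X*1_A_i] = 4.96 + 1.34 + 5.28 + 1 = 12.58


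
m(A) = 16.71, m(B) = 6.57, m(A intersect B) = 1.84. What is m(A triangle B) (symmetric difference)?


m(A Delta B) = m(A) + m(B) - 2*m(A n B)
= 16.71 + 6.57 - 2*1.84
= 16.71 + 6.57 - 3.68
= 19.6


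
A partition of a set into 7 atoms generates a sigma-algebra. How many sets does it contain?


Each element of the sigma-algebra is a union of some subset of the 7 atoms.
The number of such subsets is 2^7 = 128.


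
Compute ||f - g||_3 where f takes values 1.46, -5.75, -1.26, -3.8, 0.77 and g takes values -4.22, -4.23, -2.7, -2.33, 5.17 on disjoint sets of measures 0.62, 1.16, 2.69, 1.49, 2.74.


Step 1: Compute differences f_i - g_i:
  1.46 - -4.22 = 5.68
  -5.75 - -4.23 = -1.52
  -1.26 - -2.7 = 1.44
  -3.8 - -2.33 = -1.47
  0.77 - 5.17 = -4.4
Step 2: Compute |diff|^3 * measure for each set:
  |5.68|^3 * 0.62 = 183.250432 * 0.62 = 113.615268
  |-1.52|^3 * 1.16 = 3.511808 * 1.16 = 4.073697
  |1.44|^3 * 2.69 = 2.985984 * 2.69 = 8.032297
  |-1.47|^3 * 1.49 = 3.176523 * 1.49 = 4.733019
  |-4.4|^3 * 2.74 = 85.184 * 2.74 = 233.40416
Step 3: Sum = 363.858441
Step 4: ||f-g||_3 = (363.858441)^(1/3) = 7.139111


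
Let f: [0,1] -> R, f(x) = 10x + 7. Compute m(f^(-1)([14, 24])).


f^(-1)([14, 24]) = {x : 14 <= 10x + 7 <= 24}
Solving: (14 - 7)/10 <= x <= (24 - 7)/10
= [0.7, 1.7]
Intersecting with [0,1]: [0.7, 1]
Measure = 1 - 0.7 = 0.3


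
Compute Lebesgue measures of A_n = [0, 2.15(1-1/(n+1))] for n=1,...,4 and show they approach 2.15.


By continuity of measure from below: if A_n increases to A, then m(A_n) -> m(A).
Here A = [0, 2.15], so m(A) = 2.15
Step 1: a_1 = 2.15*(1 - 1/2) = 1.075, m(A_1) = 1.075
Step 2: a_2 = 2.15*(1 - 1/3) = 1.4333, m(A_2) = 1.4333
Step 3: a_3 = 2.15*(1 - 1/4) = 1.6125, m(A_3) = 1.6125
Step 4: a_4 = 2.15*(1 - 1/5) = 1.72, m(A_4) = 1.72
Limit: m(A_n) -> m([0,2.15]) = 2.15


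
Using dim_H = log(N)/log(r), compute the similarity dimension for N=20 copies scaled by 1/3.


For a self-similar set with N copies scaled by 1/r:
dim_H = log(N)/log(r) = log(20)/log(3)
= 2.995732/1.098612
= 2.726833


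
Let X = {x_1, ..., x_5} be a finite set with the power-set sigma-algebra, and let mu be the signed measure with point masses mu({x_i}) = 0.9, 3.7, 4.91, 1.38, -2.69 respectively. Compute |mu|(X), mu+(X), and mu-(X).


Step 1: Every measurable set is a union of atoms (the cells / points), so a Hahn decomposition is
  obtained by grouping atoms by sign: P = union of atoms with mu > 0, N = union of the remaining atoms.
  Atoms in P (indices): 1, 2, 3, 4;  atoms in N (indices): 5
  Positive values: 0.9, 3.7, 4.91, 1.38
  Negative values: -2.69
Step 2: mu+(X) = mu(P) = sum of positive atom values = 10.89
Step 3: mu-(X) = -mu(N) = sum of |negative atom values| = 2.69
Step 4: |mu|(X) = mu+(X) + mu-(X) = 10.89 + 2.69 = 13.58


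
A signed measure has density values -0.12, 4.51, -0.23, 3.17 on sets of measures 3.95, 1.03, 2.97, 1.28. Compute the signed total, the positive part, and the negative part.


Step 1: Compute signed measure on each set:
  Set 1: -0.12 * 3.95 = -0.474
  Set 2: 4.51 * 1.03 = 4.6453
  Set 3: -0.23 * 2.97 = -0.6831
  Set 4: 3.17 * 1.28 = 4.0576
Step 2: Total signed measure = (-0.474) + (4.6453) + (-0.6831) + (4.0576)
     = 7.5458
Step 3: Positive part mu+(X) = sum of positive contributions = 8.7029
Step 4: Negative part mu-(X) = |sum of negative contributions| = 1.1571


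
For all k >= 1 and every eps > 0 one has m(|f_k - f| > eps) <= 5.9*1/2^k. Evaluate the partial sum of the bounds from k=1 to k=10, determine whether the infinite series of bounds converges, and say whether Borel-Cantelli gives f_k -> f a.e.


Step 1: List the terms 5.9*1/2^k for k = 1 to 10:
  k=1: 2.95
  k=2: 1.475
  k=3: 0.7375
  k=4: 0.36875
  k=5: 0.184375
  k=6: 0.092188
  k=7: 0.046094
  k=8: 0.023047
  k=9: 0.011523
  k=10: 0.005762
Step 2: Partial sum = 2.95 + 1.475 + 0.7375 + 0.36875 + 0.184375 + 0.092188 + 0.046094 + 0.023047 + 0.011523 + 0.005762
     = 5.894238
Step 3: The full series sum_(k>=1) 5.9*1/2^k converges (geometric series with ratio 1/2 < 1; a constant multiple of a convergent series converges).
Step 4: Fix eps > 0. Since sum_k m(|f_k - f| > eps) < infinity, the Borel-Cantelli lemma gives
        m(limsup_k {|f_k - f| > eps}) = 0, i.e. for a.e. x, |f_k(x) - f(x)| <= eps for all large k.
        Applying this with eps = 1/j for j = 1, 2, ... and intersecting the countably many full-measure sets,
        for a.e. x we get limsup_k |f_k(x) - f(x)| <= 1/j for every j, hence f_k -> f almost everywhere.
Conclusion: series converges; Borel-Cantelli yields f_k -> f a.e.


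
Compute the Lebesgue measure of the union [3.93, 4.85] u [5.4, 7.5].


For pairwise disjoint intervals, m(union) = sum of lengths.
= (4.85 - 3.93) + (7.5 - 5.4)
= 0.92 + 2.1
= 3.02


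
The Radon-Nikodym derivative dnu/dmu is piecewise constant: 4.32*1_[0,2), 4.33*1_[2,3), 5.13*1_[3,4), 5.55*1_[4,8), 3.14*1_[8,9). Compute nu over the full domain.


Integrate each piece of the Radon-Nikodym derivative:
Step 1: integral_0^2 4.32 dx = 4.32*(2-0) = 4.32*2 = 8.64
Step 2: integral_2^3 4.33 dx = 4.33*(3-2) = 4.33*1 = 4.33
Step 3: integral_3^4 5.13 dx = 5.13*(4-3) = 5.13*1 = 5.13
Step 4: integral_4^8 5.55 dx = 5.55*(8-4) = 5.55*4 = 22.2
Step 5: integral_8^9 3.14 dx = 3.14*(9-8) = 3.14*1 = 3.14
Total: 8.64 + 4.33 + 5.13 + 22.2 + 3.14 = 43.44


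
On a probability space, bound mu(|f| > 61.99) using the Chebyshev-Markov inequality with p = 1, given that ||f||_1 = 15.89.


Chebyshev/Markov inequality: mu(|f| > eps) <= (||f||_p / eps)^p
Step 1: ||f||_1 / eps = 15.89 / 61.99 = 0.256332
Step 2: Raise to power p = 1:
  (0.256332)^1 = 0.256332
Step 3: Therefore mu(|f| > 61.99) <= 0.256332


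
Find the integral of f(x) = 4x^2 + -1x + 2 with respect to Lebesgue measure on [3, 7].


The Lebesgue integral of a Riemann-integrable function agrees with the Riemann integral.
Antiderivative F(x) = (4/3)x^3 + (-1/2)x^2 + 2x
F(7) = (4/3)*7^3 + (-1/2)*7^2 + 2*7
     = (4/3)*343 + (-1/2)*49 + 2*7
     = 457.333333 + -24.5 + 14
     = 446.833333
F(3) = 37.5
Integral = F(7) - F(3) = 446.833333 - 37.5 = 409.333333


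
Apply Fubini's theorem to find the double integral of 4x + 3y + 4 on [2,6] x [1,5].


By Fubini, integrate in x first, then y.
Step 1: Fix y, integrate over x in [2,6]:
  integral(4x + 3y + 4, x=2..6)
  = 4*(6^2 - 2^2)/2 + (3y + 4)*(6 - 2)
  = 64 + (3y + 4)*4
  = 64 + 12y + 16
  = 80 + 12y
Step 2: Integrate over y in [1,5]:
  integral(80 + 12y, y=1..5)
  = 80*4 + 12*(5^2 - 1^2)/2
  = 320 + 144
  = 464


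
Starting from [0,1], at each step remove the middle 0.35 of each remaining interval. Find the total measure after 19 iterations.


Step 1: At each step, fraction remaining = 1 - 0.35 = 0.65
Step 2: After 19 steps, measure = (0.65)^19
Result = 2.788392e-04


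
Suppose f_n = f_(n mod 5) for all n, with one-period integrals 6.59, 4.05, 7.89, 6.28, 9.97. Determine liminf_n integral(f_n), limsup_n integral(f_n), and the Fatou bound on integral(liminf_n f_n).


The sequence (integral(f_n)) is periodic with period 5, repeating the values 6.59, 4.05, 7.89, 6.28, 9.97 indefinitely.
Step 1: For a periodic sequence, every tail (a_m, a_(m+1), ...) contains all 5 period values infinitely often.
Step 2: Hence inf of every tail = min of the period values = min(6.59, 4.05, 7.89, 6.28, 9.97) = 4.05.
        liminf_n integral(f_n) = sup over m of (inf of tail from m) = 4.05.
Step 3: Similarly sup of every tail = max of the period values = 9.97.
        limsup_n integral(f_n) = 9.97.
Step 4: Fatou's lemma: integral(liminf_n f_n) <= liminf_n integral(f_n) = 4.05.
        So the integral of the pointwise liminf is at most 4.05.


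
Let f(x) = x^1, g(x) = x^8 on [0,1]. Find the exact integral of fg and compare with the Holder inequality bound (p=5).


Step 1: Exact integral of f*g = integral(x^9, 0, 1) = 1/10
     = 0.1
Step 2: Holder bound with p=5, q=1.25:
  ||f||_p = (integral x^5 dx)^(1/5) = (1/6)^(1/5) = 0.698827
  ||g||_q = (integral x^10 dx)^(1/1.25) = (1/11)^(1/1.25) = 0.146854
Step 3: Holder bound = ||f||_p * ||g||_q = 0.698827 * 0.146854 = 0.102626
Verification: 0.1 <= 0.102626 (Holder holds)


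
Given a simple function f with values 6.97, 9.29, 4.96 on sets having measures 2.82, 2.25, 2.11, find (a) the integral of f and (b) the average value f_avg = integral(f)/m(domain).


Step 1: Integral = sum(value_i * measure_i)
= 6.97*2.82 + 9.29*2.25 + 4.96*2.11
= 19.6554 + 20.9025 + 10.4656
= 51.0235
Step 2: Total measure of domain = 2.82 + 2.25 + 2.11 = 7.18
Step 3: Average value = 51.0235 / 7.18 = 7.106337


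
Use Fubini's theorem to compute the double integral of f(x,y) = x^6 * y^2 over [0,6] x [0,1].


By Fubini's theorem, the double integral factors as a product of single integrals:
Step 1: integral_0^6 x^6 dx = [x^7/7] from 0 to 6
     = 6^7/7 = 39990.857143
Step 2: integral_0^1 y^2 dy = [y^3/3] from 0 to 1
     = 1^3/3 = 0.333333
Step 3: Double integral = 39990.857143 * 0.333333 = 13330.285714


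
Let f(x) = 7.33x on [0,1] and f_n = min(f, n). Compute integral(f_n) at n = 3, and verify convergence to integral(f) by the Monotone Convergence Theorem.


f(x) = 7.33x on [0,1]; f_n(x) = min(7.33x, n). At n = 3:
Step 1: f(x) reaches 3 at x = 3/7.33 = 0.409277
Step 2: integral(f_3) = integral(7.33x, 0, 0.409277) + integral(3, 0.409277, 1)
       = 7.33*0.409277^2/2 + 3*(1 - 0.409277)
       = 0.613915 + 1.772169
       = 2.386085
Step 3: As n -> infinity, f_n increases to f, so by MCT integral(f_n) -> integral(f) = 7.33/2 = 3.665.
Convergence: integral(f_3) = 2.386085 -> 3.665 as n -> infinity


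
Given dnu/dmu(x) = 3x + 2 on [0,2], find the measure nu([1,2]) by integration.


nu(A) = integral_A (dnu/dmu) dmu = integral_1^2 (3x + 2) dx
Step 1: Antiderivative F(x) = (3/2)x^2 + 2x
Step 2: F(2) = (3/2)*2^2 + 2*2 = 6 + 4 = 10
Step 3: F(1) = (3/2)*1^2 + 2*1 = 1.5 + 2 = 3.5
Step 4: nu([1,2]) = F(2) - F(1) = 10 - 3.5 = 6.5


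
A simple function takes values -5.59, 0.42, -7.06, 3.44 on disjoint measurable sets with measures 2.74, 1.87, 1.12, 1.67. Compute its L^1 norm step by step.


Step 1: Compute |f_i|^1 for each value:
  |-5.59|^1 = 5.59
  |0.42|^1 = 0.42
  |-7.06|^1 = 7.06
  |3.44|^1 = 3.44
Step 2: Multiply by measures and sum:
  5.59 * 2.74 = 15.3166
  0.42 * 1.87 = 0.7854
  7.06 * 1.12 = 7.9072
  3.44 * 1.67 = 5.7448
Sum = 15.3166 + 0.7854 + 7.9072 + 5.7448 = 29.754
Step 3: Take the p-th root:
||f||_1 = (29.754)^(1/1) = 29.754


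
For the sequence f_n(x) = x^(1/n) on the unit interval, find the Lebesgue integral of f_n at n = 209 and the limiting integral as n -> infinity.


At n = 209: f_209(x) = x^(1/209).
Step 1: integral(x^(1/209), 0, 1) = [x^(1/209+1) / (1/209+1)] from 0 to 1
     = 1 / (1/209 + 1) = 1 / ((209+1)/209) = 209/(209+1)
     = 209/210 = 0.995238
Step 2: As n -> infinity, f_n(x) = x^(1/n) -> 1 for x in (0,1], and f_n is increasing in n.
By MCT, lim_n integral(f_n) = integral(lim_n f_n) = integral(1, 0, 1) = 1.
Step 3: Verify convergence: 209/210 = 0.995238 -> 1


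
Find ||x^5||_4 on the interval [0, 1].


Step 1: ||f||_4 = (integral_0^1 |x^5|^4 dx)^(1/4)
     = (integral_0^1 x^20 dx)^(1/4)
Step 2: integral_0^1 x^20 dx = [x^21/(21)] from 0 to 1 = 1^21/21
     = 1/21 = 0.047619
Step 3: ||f||_4 = (0.047619)^(1/4) = 0.467138


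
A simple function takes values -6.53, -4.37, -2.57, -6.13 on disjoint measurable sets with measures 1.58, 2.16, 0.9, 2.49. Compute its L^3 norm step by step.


Step 1: Compute |f_i|^3 for each value:
  |-6.53|^3 = 278.445077
  |-4.37|^3 = 83.453453
  |-2.57|^3 = 16.974593
  |-6.13|^3 = 230.346397
Step 2: Multiply by measures and sum:
  278.445077 * 1.58 = 439.943222
  83.453453 * 2.16 = 180.259458
  16.974593 * 0.9 = 15.277134
  230.346397 * 2.49 = 573.562529
Sum = 439.943222 + 180.259458 + 15.277134 + 573.562529 = 1209.042342
Step 3: Take the p-th root:
||f||_3 = (1209.042342)^(1/3) = 10.65321


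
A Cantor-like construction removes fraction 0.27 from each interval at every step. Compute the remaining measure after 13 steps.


Step 1: At each step, fraction remaining = 1 - 0.27 = 0.73
Step 2: After 13 steps, measure = (0.73)^13
Result = 0.016718


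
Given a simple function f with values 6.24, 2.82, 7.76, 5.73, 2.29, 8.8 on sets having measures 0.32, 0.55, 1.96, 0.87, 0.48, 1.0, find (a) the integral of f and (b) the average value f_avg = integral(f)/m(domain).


Step 1: Integral = sum(value_i * measure_i)
= 6.24*0.32 + 2.82*0.55 + 7.76*1.96 + 5.73*0.87 + 2.29*0.48 + 8.8*1.0
= 1.9968 + 1.551 + 15.2096 + 4.9851 + 1.0992 + 8.8
= 33.6417
Step 2: Total measure of domain = 0.32 + 0.55 + 1.96 + 0.87 + 0.48 + 1.0 = 5.18
Step 3: Average value = 33.6417 / 5.18 = 6.494537


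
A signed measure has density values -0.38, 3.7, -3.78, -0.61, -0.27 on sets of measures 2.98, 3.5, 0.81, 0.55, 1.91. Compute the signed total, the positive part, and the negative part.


Step 1: Compute signed measure on each set:
  Set 1: -0.38 * 2.98 = -1.1324
  Set 2: 3.7 * 3.5 = 12.95
  Set 3: -3.78 * 0.81 = -3.0618
  Set 4: -0.61 * 0.55 = -0.3355
  Set 5: -0.27 * 1.91 = -0.5157
Step 2: Total signed measure = (-1.1324) + (12.95) + (-3.0618) + (-0.3355) + (-0.5157)
     = 7.9046
Step 3: Positive part mu+(X) = sum of positive contributions = 12.95
Step 4: Negative part mu-(X) = |sum of negative contributions| = 5.0454


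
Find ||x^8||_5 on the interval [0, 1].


Step 1: ||f||_5 = (integral_0^1 |x^8|^5 dx)^(1/5)
     = (integral_0^1 x^40 dx)^(1/5)
Step 2: integral_0^1 x^40 dx = [x^41/(41)] from 0 to 1 = 1^41/41
     = 1/41 = 0.02439
Step 3: ||f||_5 = (0.02439)^(1/5) = 0.475821


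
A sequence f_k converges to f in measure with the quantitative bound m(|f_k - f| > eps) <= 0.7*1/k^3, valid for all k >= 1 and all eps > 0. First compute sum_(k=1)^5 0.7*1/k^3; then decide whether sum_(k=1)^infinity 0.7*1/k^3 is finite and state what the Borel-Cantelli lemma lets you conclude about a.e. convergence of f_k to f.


Step 1: List the terms 0.7*1/k^3 for k = 1 to 5:
  k=1: 0.7
  k=2: 0.0875
  k=3: 0.025926
  k=4: 0.010937
  k=5: 0.0056
Step 2: Partial sum = 0.7 + 0.0875 + 0.025926 + 0.010937 + 0.0056
     = 0.829963
Step 3: The full series sum_(k>=1) 0.7*1/k^3 converges (p-series with p = 3 > 1; a constant multiple of a convergent series converges).
Step 4: Fix eps > 0. Since sum_k m(|f_k - f| > eps) < infinity, the Borel-Cantelli lemma gives
        m(limsup_k {|f_k - f| > eps}) = 0, i.e. for a.e. x, |f_k(x) - f(x)| <= eps for all large k.
        Applying this with eps = 1/j for j = 1, 2, ... and intersecting the countably many full-measure sets,
        for a.e. x we get limsup_k |f_k(x) - f(x)| <= 1/j for every j, hence f_k -> f almost everywhere.
Conclusion: series converges; Borel-Cantelli yields f_k -> f a.e.


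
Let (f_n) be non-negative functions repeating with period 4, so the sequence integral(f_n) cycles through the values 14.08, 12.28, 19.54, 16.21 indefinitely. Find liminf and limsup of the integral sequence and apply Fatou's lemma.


The sequence (integral(f_n)) is periodic with period 4, repeating the values 14.08, 12.28, 19.54, 16.21 indefinitely.
Step 1: For a periodic sequence, every tail (a_m, a_(m+1), ...) contains all 4 period values infinitely often.
Step 2: Hence inf of every tail = min of the period values = min(14.08, 12.28, 19.54, 16.21) = 12.28.
        liminf_n integral(f_n) = sup over m of (inf of tail from m) = 12.28.
Step 3: Similarly sup of every tail = max of the period values = 19.54.
        limsup_n integral(f_n) = 19.54.
Step 4: Fatou's lemma: integral(liminf_n f_n) <= liminf_n integral(f_n) = 12.28.
        So the integral of the pointwise liminf is at most 12.28.


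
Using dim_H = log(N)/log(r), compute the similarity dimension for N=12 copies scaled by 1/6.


For a self-similar set with N copies scaled by 1/r:
dim_H = log(N)/log(r) = log(12)/log(6)
= 2.484907/1.791759
= 1.386853


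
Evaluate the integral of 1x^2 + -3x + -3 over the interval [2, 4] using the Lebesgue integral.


The Lebesgue integral of a Riemann-integrable function agrees with the Riemann integral.
Antiderivative F(x) = (1/3)x^3 + (-3/2)x^2 + -3x
F(4) = (1/3)*4^3 + (-3/2)*4^2 + -3*4
     = (1/3)*64 + (-3/2)*16 + -3*4
     = 21.333333 + -24 + -12
     = -14.666667
F(2) = -9.333333
Integral = F(4) - F(2) = -14.666667 - -9.333333 = -5.333333


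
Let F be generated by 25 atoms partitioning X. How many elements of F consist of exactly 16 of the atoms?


Each element of F is a union of some subset of the 25 atoms.
Elements that are unions of exactly 16 atoms correspond to 16-element subsets of the 25 atoms.
Count = C(25, 16) = 25! / (16! * 9!) = 2042975.


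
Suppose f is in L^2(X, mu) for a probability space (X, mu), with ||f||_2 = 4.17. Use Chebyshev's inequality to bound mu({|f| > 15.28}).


Chebyshev/Markov inequality: mu(|f| > eps) <= (||f||_p / eps)^p
Step 1: ||f||_2 / eps = 4.17 / 15.28 = 0.272906
Step 2: Raise to power p = 2:
  (0.272906)^2 = 0.074478
Step 3: Therefore mu(|f| > 15.28) <= 0.074478


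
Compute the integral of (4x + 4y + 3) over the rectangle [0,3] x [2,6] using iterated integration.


By Fubini, integrate in x first, then y.
Step 1: Fix y, integrate over x in [0,3]:
  integral(4x + 4y + 3, x=0..3)
  = 4*(3^2 - 0^2)/2 + (4y + 3)*(3 - 0)
  = 18 + (4y + 3)*3
  = 18 + 12y + 9
  = 27 + 12y
Step 2: Integrate over y in [2,6]:
  integral(27 + 12y, y=2..6)
  = 27*4 + 12*(6^2 - 2^2)/2
  = 108 + 192
  = 300


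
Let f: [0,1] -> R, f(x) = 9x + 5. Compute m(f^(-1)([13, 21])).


f^(-1)([13, 21]) = {x : 13 <= 9x + 5 <= 21}
Solving: (13 - 5)/9 <= x <= (21 - 5)/9
= [0.888889, 1.777778]
Intersecting with [0,1]: [0.888889, 1]
Measure = 1 - 0.888889 = 0.111111


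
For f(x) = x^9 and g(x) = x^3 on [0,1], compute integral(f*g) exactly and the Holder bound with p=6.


Step 1: Exact integral of f*g = integral(x^12, 0, 1) = 1/13
     = 0.076923
Step 2: Holder bound with p=6, q=1.2:
  ||f||_p = (integral x^54 dx)^(1/6) = (1/55)^(1/6) = 0.51279
  ||g||_q = (integral x^3.6 dx)^(1/1.2) = (1/4.6)^(1/1.2) = 0.280351
Step 3: Holder bound = ||f||_p * ||g||_q = 0.51279 * 0.280351 = 0.143761
Verification: 0.076923 <= 0.143761 (Holder holds)


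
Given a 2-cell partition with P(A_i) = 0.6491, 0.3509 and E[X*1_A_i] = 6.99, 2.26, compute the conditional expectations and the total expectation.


For each cell A_i: E[X|A_i] = E[X*1_A_i] / P(A_i)
Step 1: E[X|A_1] = 6.99 / 0.6491 = 10.768757
Step 2: E[X|A_2] = 2.26 / 0.3509 = 6.440581
Verification: E[X] = sum E[X*1_A_i] = 6.99 + 2.26 = 9.25


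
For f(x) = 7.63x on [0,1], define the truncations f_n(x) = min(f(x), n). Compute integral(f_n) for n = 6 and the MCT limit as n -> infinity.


f(x) = 7.63x on [0,1]; f_n(x) = min(7.63x, n). At n = 6:
Step 1: f(x) reaches 6 at x = 6/7.63 = 0.78637
Step 2: integral(f_6) = integral(7.63x, 0, 0.78637) + integral(6, 0.78637, 1)
       = 7.63*0.78637^2/2 + 6*(1 - 0.78637)
       = 2.359109 + 1.281782
       = 3.640891
Step 3: As n -> infinity, f_n increases to f, so by MCT integral(f_n) -> integral(f) = 7.63/2 = 3.815.
Convergence: integral(f_6) = 3.640891 -> 3.815 as n -> infinity


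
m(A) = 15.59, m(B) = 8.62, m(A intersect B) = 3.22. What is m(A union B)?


By inclusion-exclusion: m(A u B) = m(A) + m(B) - m(A n B)
= 15.59 + 8.62 - 3.22
= 20.99


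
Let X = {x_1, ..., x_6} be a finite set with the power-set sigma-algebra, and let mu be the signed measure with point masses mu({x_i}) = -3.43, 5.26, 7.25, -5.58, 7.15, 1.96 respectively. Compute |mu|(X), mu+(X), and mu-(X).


Step 1: Every measurable set is a union of atoms (the cells / points), so a Hahn decomposition is
  obtained by grouping atoms by sign: P = union of atoms with mu > 0, N = union of the remaining atoms.
  Atoms in P (indices): 2, 3, 5, 6;  atoms in N (indices): 1, 4
  Positive values: 5.26, 7.25, 7.15, 1.96
  Negative values: -3.43, -5.58
Step 2: mu+(X) = mu(P) = sum of positive atom values = 21.62
Step 3: mu-(X) = -mu(N) = sum of |negative atom values| = 9.01
Step 4: |mu|(X) = mu+(X) + mu-(X) = 21.62 + 9.01 = 30.63


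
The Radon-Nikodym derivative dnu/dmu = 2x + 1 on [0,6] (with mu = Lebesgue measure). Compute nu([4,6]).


nu(A) = integral_A (dnu/dmu) dmu = integral_4^6 (2x + 1) dx
Step 1: Antiderivative F(x) = (2/2)x^2 + 1x
Step 2: F(6) = (2/2)*6^2 + 1*6 = 36 + 6 = 42
Step 3: F(4) = (2/2)*4^2 + 1*4 = 16 + 4 = 20
Step 4: nu([4,6]) = F(6) - F(4) = 42 - 20 = 22


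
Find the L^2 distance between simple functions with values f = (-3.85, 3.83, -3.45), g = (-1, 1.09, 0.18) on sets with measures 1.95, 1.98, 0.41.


Step 1: Compute differences f_i - g_i:
  -3.85 - -1 = -2.85
  3.83 - 1.09 = 2.74
  -3.45 - 0.18 = -3.63
Step 2: Compute |diff|^2 * measure for each set:
  |-2.85|^2 * 1.95 = 8.1225 * 1.95 = 15.838875
  |2.74|^2 * 1.98 = 7.5076 * 1.98 = 14.865048
  |-3.63|^2 * 0.41 = 13.1769 * 0.41 = 5.402529
Step 3: Sum = 36.106452
Step 4: ||f-g||_2 = (36.106452)^(1/2) = 6.008864


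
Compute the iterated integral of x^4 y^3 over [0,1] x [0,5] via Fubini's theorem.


By Fubini's theorem, the double integral factors as a product of single integrals:
Step 1: integral_0^1 x^4 dx = [x^5/5] from 0 to 1
     = 1^5/5 = 0.2
Step 2: integral_0^5 y^3 dy = [y^4/4] from 0 to 5
     = 5^4/4 = 156.25
Step 3: Double integral = 0.2 * 156.25 = 31.25


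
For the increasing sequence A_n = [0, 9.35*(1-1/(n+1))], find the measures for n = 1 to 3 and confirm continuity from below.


By continuity of measure from below: if A_n increases to A, then m(A_n) -> m(A).
Here A = [0, 9.35], so m(A) = 9.35
Step 1: a_1 = 9.35*(1 - 1/2) = 4.675, m(A_1) = 4.675
Step 2: a_2 = 9.35*(1 - 1/3) = 6.2333, m(A_2) = 6.2333
Step 3: a_3 = 9.35*(1 - 1/4) = 7.0125, m(A_3) = 7.0125
Limit: m(A_n) -> m([0,9.35]) = 9.35


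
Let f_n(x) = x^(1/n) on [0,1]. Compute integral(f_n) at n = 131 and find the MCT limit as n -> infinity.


At n = 131: f_131(x) = x^(1/131).
Step 1: integral(x^(1/131), 0, 1) = [x^(1/131+1) / (1/131+1)] from 0 to 1
     = 1 / (1/131 + 1) = 1 / ((131+1)/131) = 131/(131+1)
     = 131/132 = 0.992424
Step 2: As n -> infinity, f_n(x) = x^(1/n) -> 1 for x in (0,1], and f_n is increasing in n.
By MCT, lim_n integral(f_n) = integral(lim_n f_n) = integral(1, 0, 1) = 1.
Step 3: Verify convergence: 131/132 = 0.992424 -> 1


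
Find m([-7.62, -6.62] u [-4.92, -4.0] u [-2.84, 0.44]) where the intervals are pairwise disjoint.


For pairwise disjoint intervals, m(union) = sum of lengths.
= (-6.62 - -7.62) + (-4.0 - -4.92) + (0.44 - -2.84)
= 1 + 0.92 + 3.28
= 5.2


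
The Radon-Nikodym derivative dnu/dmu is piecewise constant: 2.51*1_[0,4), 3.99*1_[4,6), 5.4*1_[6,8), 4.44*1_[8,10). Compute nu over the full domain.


Integrate each piece of the Radon-Nikodym derivative:
Step 1: integral_0^4 2.51 dx = 2.51*(4-0) = 2.51*4 = 10.04
Step 2: integral_4^6 3.99 dx = 3.99*(6-4) = 3.99*2 = 7.98
Step 3: integral_6^8 5.4 dx = 5.4*(8-6) = 5.4*2 = 10.8
Step 4: integral_8^10 4.44 dx = 4.44*(10-8) = 4.44*2 = 8.88
Total: 10.04 + 7.98 + 10.8 + 8.88 = 37.7


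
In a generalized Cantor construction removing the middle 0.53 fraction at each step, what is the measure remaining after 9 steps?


Step 1: At each step, fraction remaining = 1 - 0.53 = 0.47
Step 2: After 9 steps, measure = (0.47)^9
Result = 0.001119


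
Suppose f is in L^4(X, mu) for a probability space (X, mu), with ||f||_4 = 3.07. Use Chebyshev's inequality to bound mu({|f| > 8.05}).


Chebyshev/Markov inequality: mu(|f| > eps) <= (||f||_p / eps)^p
Step 1: ||f||_4 / eps = 3.07 / 8.05 = 0.381366
Step 2: Raise to power p = 4:
  (0.381366)^4 = 0.021153
Step 3: Therefore mu(|f| > 8.05) <= 0.021153


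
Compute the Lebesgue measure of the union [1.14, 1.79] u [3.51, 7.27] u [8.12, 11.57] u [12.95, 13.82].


For pairwise disjoint intervals, m(union) = sum of lengths.
= (1.79 - 1.14) + (7.27 - 3.51) + (11.57 - 8.12) + (13.82 - 12.95)
= 0.65 + 3.76 + 3.45 + 0.87
= 8.73


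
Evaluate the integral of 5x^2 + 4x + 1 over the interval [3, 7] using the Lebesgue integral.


The Lebesgue integral of a Riemann-integrable function agrees with the Riemann integral.
Antiderivative F(x) = (5/3)x^3 + (4/2)x^2 + 1x
F(7) = (5/3)*7^3 + (4/2)*7^2 + 1*7
     = (5/3)*343 + (4/2)*49 + 1*7
     = 571.666667 + 98 + 7
     = 676.666667
F(3) = 66
Integral = F(7) - F(3) = 676.666667 - 66 = 610.666667


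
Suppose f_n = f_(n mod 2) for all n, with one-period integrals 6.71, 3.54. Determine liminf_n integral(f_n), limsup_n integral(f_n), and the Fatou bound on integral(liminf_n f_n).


The sequence (integral(f_n)) is periodic with period 2, repeating the values 6.71, 3.54 indefinitely.
Step 1: For a periodic sequence, every tail (a_m, a_(m+1), ...) contains all 2 period values infinitely often.
Step 2: Hence inf of every tail = min of the period values = min(6.71, 3.54) = 3.54.
        liminf_n integral(f_n) = sup over m of (inf of tail from m) = 3.54.
Step 3: Similarly sup of every tail = max of the period values = 6.71.
        limsup_n integral(f_n) = 6.71.
Step 4: Fatou's lemma: integral(liminf_n f_n) <= liminf_n integral(f_n) = 3.54.
        So the integral of the pointwise liminf is at most 3.54.


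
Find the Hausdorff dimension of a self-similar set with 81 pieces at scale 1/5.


For a self-similar set with N copies scaled by 1/r:
dim_H = log(N)/log(r) = log(81)/log(5)
= 4.394449/1.609438
= 2.730425


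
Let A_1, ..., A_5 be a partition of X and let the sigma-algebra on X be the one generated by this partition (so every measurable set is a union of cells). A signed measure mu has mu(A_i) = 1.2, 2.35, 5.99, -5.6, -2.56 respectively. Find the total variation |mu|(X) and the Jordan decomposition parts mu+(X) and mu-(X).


Step 1: Every measurable set is a union of atoms (the cells / points), so a Hahn decomposition is
  obtained by grouping atoms by sign: P = union of atoms with mu > 0, N = union of the remaining atoms.
  Atoms in P (indices): 1, 2, 3;  atoms in N (indices): 4, 5
  Positive values: 1.2, 2.35, 5.99
  Negative values: -5.6, -2.56
Step 2: mu+(X) = mu(P) = sum of positive atom values = 9.54
Step 3: mu-(X) = -mu(N) = sum of |negative atom values| = 8.16
Step 4: |mu|(X) = mu+(X) + mu-(X) = 9.54 + 8.16 = 17.7


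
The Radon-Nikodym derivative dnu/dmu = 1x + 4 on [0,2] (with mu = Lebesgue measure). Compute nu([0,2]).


nu(A) = integral_A (dnu/dmu) dmu = integral_0^2 (1x + 4) dx
Step 1: Antiderivative F(x) = (1/2)x^2 + 4x
Step 2: F(2) = (1/2)*2^2 + 4*2 = 2 + 8 = 10
Step 3: F(0) = (1/2)*0^2 + 4*0 = 0.0 + 0 = 0.0
Step 4: nu([0,2]) = F(2) - F(0) = 10 - 0.0 = 10


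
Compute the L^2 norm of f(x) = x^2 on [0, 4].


Step 1: ||f||_2 = (integral_0^4 |x^2|^2 dx)^(1/2)
     = (integral_0^4 x^4 dx)^(1/2)
Step 2: integral_0^4 x^4 dx = [x^5/(5)] from 0 to 4 = 4^5/5
     = 1024/5 = 204.8
Step 3: ||f||_2 = (204.8)^(1/2) = 14.310835


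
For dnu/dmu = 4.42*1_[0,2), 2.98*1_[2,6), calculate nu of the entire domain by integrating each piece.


Integrate each piece of the Radon-Nikodym derivative:
Step 1: integral_0^2 4.42 dx = 4.42*(2-0) = 4.42*2 = 8.84
Step 2: integral_2^6 2.98 dx = 2.98*(6-2) = 2.98*4 = 11.92
Total: 8.84 + 11.92 = 20.76


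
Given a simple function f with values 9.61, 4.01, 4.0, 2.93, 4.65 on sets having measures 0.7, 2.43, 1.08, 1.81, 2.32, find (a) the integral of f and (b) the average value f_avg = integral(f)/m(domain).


Step 1: Integral = sum(value_i * measure_i)
= 9.61*0.7 + 4.01*2.43 + 4.0*1.08 + 2.93*1.81 + 4.65*2.32
= 6.727 + 9.7443 + 4.32 + 5.3033 + 10.788
= 36.8826
Step 2: Total measure of domain = 0.7 + 2.43 + 1.08 + 1.81 + 2.32 = 8.34
Step 3: Average value = 36.8826 / 8.34 = 4.422374
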